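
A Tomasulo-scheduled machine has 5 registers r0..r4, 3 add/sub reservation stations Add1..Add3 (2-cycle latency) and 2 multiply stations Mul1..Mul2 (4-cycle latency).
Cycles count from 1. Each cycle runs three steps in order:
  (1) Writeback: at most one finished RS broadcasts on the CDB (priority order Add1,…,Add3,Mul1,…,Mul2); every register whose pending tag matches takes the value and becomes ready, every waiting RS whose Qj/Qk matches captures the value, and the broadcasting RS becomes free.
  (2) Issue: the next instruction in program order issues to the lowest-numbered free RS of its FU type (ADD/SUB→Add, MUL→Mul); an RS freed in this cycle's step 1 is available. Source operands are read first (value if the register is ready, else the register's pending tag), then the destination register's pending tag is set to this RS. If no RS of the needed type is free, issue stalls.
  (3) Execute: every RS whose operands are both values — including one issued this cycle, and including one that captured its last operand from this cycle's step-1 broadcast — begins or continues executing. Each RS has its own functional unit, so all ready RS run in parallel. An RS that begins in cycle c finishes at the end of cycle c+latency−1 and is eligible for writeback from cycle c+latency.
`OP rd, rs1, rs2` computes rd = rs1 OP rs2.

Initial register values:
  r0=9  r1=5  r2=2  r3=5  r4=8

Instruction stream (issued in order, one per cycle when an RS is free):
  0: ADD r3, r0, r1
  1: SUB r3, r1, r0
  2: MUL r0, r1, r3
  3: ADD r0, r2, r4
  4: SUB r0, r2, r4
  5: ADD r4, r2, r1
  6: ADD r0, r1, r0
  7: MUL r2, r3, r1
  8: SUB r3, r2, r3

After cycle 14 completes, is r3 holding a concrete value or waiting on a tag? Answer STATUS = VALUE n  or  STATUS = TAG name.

  c1: issue ADD r3<-Add1  regs: r0:9,r1:5,r2:2,r3:Add1,r4:8
  c2: issue SUB r3<-Add2  regs: r0:9,r1:5,r2:2,r3:Add2,r4:8
  c3: CDB Add1=14; issue MUL r0<-Mul1  regs: r0:Mul1,r1:5,r2:2,r3:Add2,r4:8
  c4: CDB Add2=-4; issue ADD r0<-Add1  regs: r0:Add1,r1:5,r2:2,r3:-4,r4:8
  c5: issue SUB r0<-Add2  regs: r0:Add2,r1:5,r2:2,r3:-4,r4:8
  c6: CDB Add1=10; issue ADD r4<-Add1  regs: r0:Add2,r1:5,r2:2,r3:-4,r4:Add1
  c7: CDB Add2=-6; issue ADD r0<-Add2  regs: r0:Add2,r1:5,r2:2,r3:-4,r4:Add1
  c8: CDB Add1=7; issue MUL r2<-Mul2  regs: r0:Add2,r1:5,r2:Mul2,r3:-4,r4:7
  c9: CDB Add2=-1; issue SUB r3<-Add1  regs: r0:-1,r1:5,r2:Mul2,r3:Add1,r4:7
  c10: CDB Mul1=-20  regs: r0:-1,r1:5,r2:Mul2,r3:Add1,r4:7
  c11: -  regs: r0:-1,r1:5,r2:Mul2,r3:Add1,r4:7
  c12: CDB Mul2=-20  regs: r0:-1,r1:5,r2:-20,r3:Add1,r4:7
  c13: -  regs: r0:-1,r1:5,r2:-20,r3:Add1,r4:7
  c14: CDB Add1=-16  regs: r0:-1,r1:5,r2:-20,r3:-16,r4:7

STATUS = VALUE -16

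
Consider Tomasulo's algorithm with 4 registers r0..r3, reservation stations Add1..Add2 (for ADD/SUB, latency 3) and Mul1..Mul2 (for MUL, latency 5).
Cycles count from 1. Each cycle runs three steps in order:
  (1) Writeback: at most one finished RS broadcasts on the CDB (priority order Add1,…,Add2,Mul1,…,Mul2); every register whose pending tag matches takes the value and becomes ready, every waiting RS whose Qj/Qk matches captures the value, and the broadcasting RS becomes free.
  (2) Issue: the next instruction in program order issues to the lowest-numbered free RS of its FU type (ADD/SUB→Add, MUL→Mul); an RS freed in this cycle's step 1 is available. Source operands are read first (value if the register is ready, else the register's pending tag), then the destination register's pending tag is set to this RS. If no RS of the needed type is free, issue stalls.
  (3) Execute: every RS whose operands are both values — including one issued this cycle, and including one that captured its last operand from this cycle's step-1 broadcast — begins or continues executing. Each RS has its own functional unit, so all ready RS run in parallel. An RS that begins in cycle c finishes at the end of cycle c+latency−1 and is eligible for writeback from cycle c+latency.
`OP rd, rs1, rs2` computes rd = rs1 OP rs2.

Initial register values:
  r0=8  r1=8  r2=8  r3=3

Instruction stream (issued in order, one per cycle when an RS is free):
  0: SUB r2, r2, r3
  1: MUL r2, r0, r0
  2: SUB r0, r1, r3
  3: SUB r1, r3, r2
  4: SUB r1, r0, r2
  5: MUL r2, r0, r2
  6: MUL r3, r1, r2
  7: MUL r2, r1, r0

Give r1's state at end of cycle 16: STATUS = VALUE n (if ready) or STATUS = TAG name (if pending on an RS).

STATUS = VALUE -59

  c1: issue SUB r2<-Add1  regs: r0:8,r1:8,r2:Add1,r3:3
  c2: issue MUL r2<-Mul1  regs: r0:8,r1:8,r2:Mul1,r3:3
  c3: issue SUB r0<-Add2  regs: r0:Add2,r1:8,r2:Mul1,r3:3
  c4: CDB Add1=5; issue SUB r1<-Add1  regs: r0:Add2,r1:Add1,r2:Mul1,r3:3
  c5: stall  regs: r0:Add2,r1:Add1,r2:Mul1,r3:3
  c6: CDB Add2=5; issue SUB r1<-Add2  regs: r0:5,r1:Add2,r2:Mul1,r3:3
  c7: CDB Mul1=64; issue MUL r2<-Mul1  regs: r0:5,r1:Add2,r2:Mul1,r3:3
  c8: issue MUL r3<-Mul2  regs: r0:5,r1:Add2,r2:Mul1,r3:Mul2
  c9: stall  regs: r0:5,r1:Add2,r2:Mul1,r3:Mul2
  c10: CDB Add1=-61; stall  regs: r0:5,r1:Add2,r2:Mul1,r3:Mul2
  c11: CDB Add2=-59; stall  regs: r0:5,r1:-59,r2:Mul1,r3:Mul2
  c12: CDB Mul1=320; issue MUL r2<-Mul1  regs: r0:5,r1:-59,r2:Mul1,r3:Mul2
  c13: -  regs: r0:5,r1:-59,r2:Mul1,r3:Mul2
  c14: -  regs: r0:5,r1:-59,r2:Mul1,r3:Mul2
  c15: -  regs: r0:5,r1:-59,r2:Mul1,r3:Mul2
  c16: -  regs: r0:5,r1:-59,r2:Mul1,r3:Mul2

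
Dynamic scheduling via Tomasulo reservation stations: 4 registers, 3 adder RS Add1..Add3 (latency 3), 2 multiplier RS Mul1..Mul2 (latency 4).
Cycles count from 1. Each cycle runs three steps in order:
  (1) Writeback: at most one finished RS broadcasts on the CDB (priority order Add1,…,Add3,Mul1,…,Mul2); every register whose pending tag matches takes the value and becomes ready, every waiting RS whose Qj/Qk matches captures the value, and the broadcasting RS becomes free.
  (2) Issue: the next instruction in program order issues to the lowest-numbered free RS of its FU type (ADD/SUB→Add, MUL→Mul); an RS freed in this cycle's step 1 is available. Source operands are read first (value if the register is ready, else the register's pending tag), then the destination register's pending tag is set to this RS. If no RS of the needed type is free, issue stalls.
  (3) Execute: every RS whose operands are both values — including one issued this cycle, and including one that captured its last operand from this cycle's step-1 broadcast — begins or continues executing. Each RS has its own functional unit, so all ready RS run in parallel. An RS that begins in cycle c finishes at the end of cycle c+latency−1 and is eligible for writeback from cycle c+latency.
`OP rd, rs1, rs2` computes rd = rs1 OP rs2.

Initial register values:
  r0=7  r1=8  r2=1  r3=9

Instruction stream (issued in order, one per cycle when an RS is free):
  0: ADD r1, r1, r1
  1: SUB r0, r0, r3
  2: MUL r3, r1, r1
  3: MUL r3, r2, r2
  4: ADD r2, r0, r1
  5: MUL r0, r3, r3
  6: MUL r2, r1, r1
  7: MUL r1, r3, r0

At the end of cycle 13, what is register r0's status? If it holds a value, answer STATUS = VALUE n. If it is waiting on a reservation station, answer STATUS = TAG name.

STATUS = TAG Mul1

  c1: issue ADD r1<-Add1  regs: r0:7,r1:Add1,r2:1,r3:9
  c2: issue SUB r0<-Add2  regs: r0:Add2,r1:Add1,r2:1,r3:9
  c3: issue MUL r3<-Mul1  regs: r0:Add2,r1:Add1,r2:1,r3:Mul1
  c4: CDB Add1=16; issue MUL r3<-Mul2  regs: r0:Add2,r1:16,r2:1,r3:Mul2
  c5: CDB Add2=-2; issue ADD r2<-Add1  regs: r0:-2,r1:16,r2:Add1,r3:Mul2
  c6: stall  regs: r0:-2,r1:16,r2:Add1,r3:Mul2
  c7: stall  regs: r0:-2,r1:16,r2:Add1,r3:Mul2
  c8: CDB Add1=14; stall  regs: r0:-2,r1:16,r2:14,r3:Mul2
  c9: CDB Mul1=256; issue MUL r0<-Mul1  regs: r0:Mul1,r1:16,r2:14,r3:Mul2
  c10: CDB Mul2=1; issue MUL r2<-Mul2  regs: r0:Mul1,r1:16,r2:Mul2,r3:1
  c11: stall  regs: r0:Mul1,r1:16,r2:Mul2,r3:1
  c12: stall  regs: r0:Mul1,r1:16,r2:Mul2,r3:1
  c13: stall  regs: r0:Mul1,r1:16,r2:Mul2,r3:1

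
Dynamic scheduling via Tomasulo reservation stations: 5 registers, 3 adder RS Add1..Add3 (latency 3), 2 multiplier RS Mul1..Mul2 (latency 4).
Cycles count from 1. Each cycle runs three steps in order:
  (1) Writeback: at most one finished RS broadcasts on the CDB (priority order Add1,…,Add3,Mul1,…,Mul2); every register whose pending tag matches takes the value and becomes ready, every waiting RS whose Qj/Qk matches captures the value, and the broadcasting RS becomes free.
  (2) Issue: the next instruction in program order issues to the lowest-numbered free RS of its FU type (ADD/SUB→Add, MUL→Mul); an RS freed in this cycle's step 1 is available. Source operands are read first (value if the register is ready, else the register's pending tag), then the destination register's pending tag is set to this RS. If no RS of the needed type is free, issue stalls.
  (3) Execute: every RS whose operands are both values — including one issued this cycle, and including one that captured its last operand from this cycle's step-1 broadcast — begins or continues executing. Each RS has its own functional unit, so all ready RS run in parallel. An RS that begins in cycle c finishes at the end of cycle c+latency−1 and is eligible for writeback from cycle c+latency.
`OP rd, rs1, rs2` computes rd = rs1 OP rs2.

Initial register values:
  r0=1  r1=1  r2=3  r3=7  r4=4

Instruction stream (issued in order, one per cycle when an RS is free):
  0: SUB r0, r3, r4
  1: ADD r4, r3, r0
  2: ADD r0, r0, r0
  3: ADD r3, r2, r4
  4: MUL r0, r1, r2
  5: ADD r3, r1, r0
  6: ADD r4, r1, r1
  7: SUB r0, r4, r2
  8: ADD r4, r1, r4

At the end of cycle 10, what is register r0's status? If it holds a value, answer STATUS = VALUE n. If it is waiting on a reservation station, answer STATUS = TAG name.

STATUS = TAG Add1

c1: issue SUB r0<-Add1 | r0:Add1,r1:1,r2:3,r3:7,r4:4
c2: issue ADD r4<-Add2 | r0:Add1,r1:1,r2:3,r3:7,r4:Add2
c3: issue ADD r0<-Add3 | r0:Add3,r1:1,r2:3,r3:7,r4:Add2
c4: CDB Add1=3; issue ADD r3<-Add1 | r0:Add3,r1:1,r2:3,r3:Add1,r4:Add2
c5: issue MUL r0<-Mul1 | r0:Mul1,r1:1,r2:3,r3:Add1,r4:Add2
c6: stall | r0:Mul1,r1:1,r2:3,r3:Add1,r4:Add2
c7: CDB Add2=10; issue ADD r3<-Add2 | r0:Mul1,r1:1,r2:3,r3:Add2,r4:10
c8: CDB Add3=6; issue ADD r4<-Add3 | r0:Mul1,r1:1,r2:3,r3:Add2,r4:Add3
c9: CDB Mul1=3; stall | r0:3,r1:1,r2:3,r3:Add2,r4:Add3
c10: CDB Add1=13; issue SUB r0<-Add1 | r0:Add1,r1:1,r2:3,r3:Add2,r4:Add3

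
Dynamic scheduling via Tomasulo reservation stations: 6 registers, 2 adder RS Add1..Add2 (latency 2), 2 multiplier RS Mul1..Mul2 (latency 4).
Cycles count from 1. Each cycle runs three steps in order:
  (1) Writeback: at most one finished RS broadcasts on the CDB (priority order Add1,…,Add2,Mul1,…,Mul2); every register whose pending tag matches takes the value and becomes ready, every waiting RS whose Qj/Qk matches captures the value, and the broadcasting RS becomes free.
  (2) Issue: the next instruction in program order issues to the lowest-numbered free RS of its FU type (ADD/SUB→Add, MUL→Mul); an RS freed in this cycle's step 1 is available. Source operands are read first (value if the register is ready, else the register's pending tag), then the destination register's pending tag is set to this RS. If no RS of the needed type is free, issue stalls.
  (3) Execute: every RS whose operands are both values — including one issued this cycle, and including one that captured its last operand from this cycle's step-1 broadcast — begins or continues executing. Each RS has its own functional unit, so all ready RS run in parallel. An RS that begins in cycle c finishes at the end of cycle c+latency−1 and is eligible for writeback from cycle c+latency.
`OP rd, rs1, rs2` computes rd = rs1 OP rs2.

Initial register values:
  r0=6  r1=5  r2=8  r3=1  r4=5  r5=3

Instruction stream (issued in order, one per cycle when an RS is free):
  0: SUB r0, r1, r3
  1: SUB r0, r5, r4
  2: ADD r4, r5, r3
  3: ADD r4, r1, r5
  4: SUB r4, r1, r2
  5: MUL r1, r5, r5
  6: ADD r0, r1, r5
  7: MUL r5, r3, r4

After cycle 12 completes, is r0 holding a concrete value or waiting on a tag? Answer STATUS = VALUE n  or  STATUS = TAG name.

  c1: issue SUB r0<-Add1  regs: r0:Add1,r1:5,r2:8,r3:1,r4:5,r5:3
  c2: issue SUB r0<-Add2  regs: r0:Add2,r1:5,r2:8,r3:1,r4:5,r5:3
  c3: CDB Add1=4; issue ADD r4<-Add1  regs: r0:Add2,r1:5,r2:8,r3:1,r4:Add1,r5:3
  c4: CDB Add2=-2; issue ADD r4<-Add2  regs: r0:-2,r1:5,r2:8,r3:1,r4:Add2,r5:3
  c5: CDB Add1=4; issue SUB r4<-Add1  regs: r0:-2,r1:5,r2:8,r3:1,r4:Add1,r5:3
  c6: CDB Add2=8; issue MUL r1<-Mul1  regs: r0:-2,r1:Mul1,r2:8,r3:1,r4:Add1,r5:3
  c7: CDB Add1=-3; issue ADD r0<-Add1  regs: r0:Add1,r1:Mul1,r2:8,r3:1,r4:-3,r5:3
  c8: issue MUL r5<-Mul2  regs: r0:Add1,r1:Mul1,r2:8,r3:1,r4:-3,r5:Mul2
  c9: -  regs: r0:Add1,r1:Mul1,r2:8,r3:1,r4:-3,r5:Mul2
  c10: CDB Mul1=9  regs: r0:Add1,r1:9,r2:8,r3:1,r4:-3,r5:Mul2
  c11: -  regs: r0:Add1,r1:9,r2:8,r3:1,r4:-3,r5:Mul2
  c12: CDB Add1=12  regs: r0:12,r1:9,r2:8,r3:1,r4:-3,r5:Mul2

STATUS = VALUE 12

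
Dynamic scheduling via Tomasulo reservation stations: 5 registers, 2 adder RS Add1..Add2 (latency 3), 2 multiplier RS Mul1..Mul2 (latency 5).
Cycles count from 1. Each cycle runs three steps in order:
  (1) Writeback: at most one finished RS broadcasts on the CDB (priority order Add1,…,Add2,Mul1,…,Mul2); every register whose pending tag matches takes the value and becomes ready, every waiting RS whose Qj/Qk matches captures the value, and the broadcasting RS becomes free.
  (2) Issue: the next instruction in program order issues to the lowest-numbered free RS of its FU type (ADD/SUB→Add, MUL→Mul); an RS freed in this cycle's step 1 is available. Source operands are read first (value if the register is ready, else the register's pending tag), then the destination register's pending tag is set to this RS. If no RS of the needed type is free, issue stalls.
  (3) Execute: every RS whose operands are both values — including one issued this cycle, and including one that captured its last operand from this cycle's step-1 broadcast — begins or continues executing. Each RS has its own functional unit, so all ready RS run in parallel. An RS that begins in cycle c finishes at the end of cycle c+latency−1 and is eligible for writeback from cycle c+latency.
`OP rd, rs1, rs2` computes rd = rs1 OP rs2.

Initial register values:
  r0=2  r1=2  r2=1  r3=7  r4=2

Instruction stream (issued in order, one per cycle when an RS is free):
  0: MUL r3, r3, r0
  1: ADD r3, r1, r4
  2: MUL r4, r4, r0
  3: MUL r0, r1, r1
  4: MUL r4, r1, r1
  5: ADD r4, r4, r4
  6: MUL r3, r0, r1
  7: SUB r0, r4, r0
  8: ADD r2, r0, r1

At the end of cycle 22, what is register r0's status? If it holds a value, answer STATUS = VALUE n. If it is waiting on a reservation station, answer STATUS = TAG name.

c1: issue MUL r3<-Mul1 | r0:2,r1:2,r2:1,r3:Mul1,r4:2
c2: issue ADD r3<-Add1 | r0:2,r1:2,r2:1,r3:Add1,r4:2
c3: issue MUL r4<-Mul2 | r0:2,r1:2,r2:1,r3:Add1,r4:Mul2
c4: stall | r0:2,r1:2,r2:1,r3:Add1,r4:Mul2
c5: CDB Add1=4; stall | r0:2,r1:2,r2:1,r3:4,r4:Mul2
c6: CDB Mul1=14; issue MUL r0<-Mul1 | r0:Mul1,r1:2,r2:1,r3:4,r4:Mul2
c7: stall | r0:Mul1,r1:2,r2:1,r3:4,r4:Mul2
c8: CDB Mul2=4; issue MUL r4<-Mul2 | r0:Mul1,r1:2,r2:1,r3:4,r4:Mul2
c9: issue ADD r4<-Add1 | r0:Mul1,r1:2,r2:1,r3:4,r4:Add1
c10: stall | r0:Mul1,r1:2,r2:1,r3:4,r4:Add1
c11: CDB Mul1=4; issue MUL r3<-Mul1 | r0:4,r1:2,r2:1,r3:Mul1,r4:Add1
c12: issue SUB r0<-Add2 | r0:Add2,r1:2,r2:1,r3:Mul1,r4:Add1
c13: CDB Mul2=4; stall | r0:Add2,r1:2,r2:1,r3:Mul1,r4:Add1
c14: stall | r0:Add2,r1:2,r2:1,r3:Mul1,r4:Add1
c15: stall | r0:Add2,r1:2,r2:1,r3:Mul1,r4:Add1
c16: CDB Add1=8; issue ADD r2<-Add1 | r0:Add2,r1:2,r2:Add1,r3:Mul1,r4:8
c17: CDB Mul1=8 | r0:Add2,r1:2,r2:Add1,r3:8,r4:8
c18: - | r0:Add2,r1:2,r2:Add1,r3:8,r4:8
c19: CDB Add2=4 | r0:4,r1:2,r2:Add1,r3:8,r4:8
c20: - | r0:4,r1:2,r2:Add1,r3:8,r4:8
c21: - | r0:4,r1:2,r2:Add1,r3:8,r4:8
c22: CDB Add1=6 | r0:4,r1:2,r2:6,r3:8,r4:8

STATUS = VALUE 4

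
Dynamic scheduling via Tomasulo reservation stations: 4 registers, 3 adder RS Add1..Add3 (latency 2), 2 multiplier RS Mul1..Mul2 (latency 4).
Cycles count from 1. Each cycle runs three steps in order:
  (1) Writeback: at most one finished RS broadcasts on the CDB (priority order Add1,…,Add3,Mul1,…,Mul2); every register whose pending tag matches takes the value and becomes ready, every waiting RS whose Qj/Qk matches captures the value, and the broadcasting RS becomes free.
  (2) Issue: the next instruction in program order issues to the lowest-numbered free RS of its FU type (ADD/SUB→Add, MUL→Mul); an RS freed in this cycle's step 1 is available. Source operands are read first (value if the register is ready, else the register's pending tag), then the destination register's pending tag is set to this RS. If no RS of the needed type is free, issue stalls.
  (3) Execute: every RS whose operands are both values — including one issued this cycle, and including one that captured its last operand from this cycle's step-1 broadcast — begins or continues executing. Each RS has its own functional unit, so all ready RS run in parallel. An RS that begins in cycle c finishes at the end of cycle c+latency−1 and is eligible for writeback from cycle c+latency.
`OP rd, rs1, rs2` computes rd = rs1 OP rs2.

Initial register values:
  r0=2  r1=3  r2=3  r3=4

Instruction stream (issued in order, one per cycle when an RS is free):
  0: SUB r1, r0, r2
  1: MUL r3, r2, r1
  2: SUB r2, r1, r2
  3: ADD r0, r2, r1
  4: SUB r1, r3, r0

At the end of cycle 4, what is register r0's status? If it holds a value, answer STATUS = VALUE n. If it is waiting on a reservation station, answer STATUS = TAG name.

cycle 1: issue SUB r1<-Add1 // r0:2,r1:Add1,r2:3,r3:4
cycle 2: issue MUL r3<-Mul1 // r0:2,r1:Add1,r2:3,r3:Mul1
cycle 3: CDB Add1=-1; issue SUB r2<-Add1 // r0:2,r1:-1,r2:Add1,r3:Mul1
cycle 4: issue ADD r0<-Add2 // r0:Add2,r1:-1,r2:Add1,r3:Mul1

STATUS = TAG Add2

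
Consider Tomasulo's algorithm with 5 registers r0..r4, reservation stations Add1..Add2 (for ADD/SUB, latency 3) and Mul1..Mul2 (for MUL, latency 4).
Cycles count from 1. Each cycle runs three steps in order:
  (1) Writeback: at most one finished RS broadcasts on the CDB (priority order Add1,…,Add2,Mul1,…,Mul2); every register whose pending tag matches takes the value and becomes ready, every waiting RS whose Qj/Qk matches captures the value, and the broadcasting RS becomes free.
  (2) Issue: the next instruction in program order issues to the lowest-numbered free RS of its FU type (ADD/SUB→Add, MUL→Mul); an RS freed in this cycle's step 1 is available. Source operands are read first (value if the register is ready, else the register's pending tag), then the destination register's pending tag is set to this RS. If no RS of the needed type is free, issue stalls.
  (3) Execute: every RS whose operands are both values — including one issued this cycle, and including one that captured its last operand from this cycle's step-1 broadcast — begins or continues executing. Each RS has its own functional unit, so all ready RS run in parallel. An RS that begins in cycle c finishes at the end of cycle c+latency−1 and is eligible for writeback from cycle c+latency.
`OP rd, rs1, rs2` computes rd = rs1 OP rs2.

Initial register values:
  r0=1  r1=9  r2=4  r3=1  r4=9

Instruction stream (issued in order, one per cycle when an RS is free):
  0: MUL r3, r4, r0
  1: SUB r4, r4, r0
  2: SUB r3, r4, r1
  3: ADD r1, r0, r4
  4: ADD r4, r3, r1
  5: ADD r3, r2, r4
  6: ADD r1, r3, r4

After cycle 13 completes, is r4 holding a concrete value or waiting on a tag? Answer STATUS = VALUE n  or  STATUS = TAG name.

STATUS = VALUE 8

cycle 1: issue MUL r3<-Mul1 // r0:1,r1:9,r2:4,r3:Mul1,r4:9
cycle 2: issue SUB r4<-Add1 // r0:1,r1:9,r2:4,r3:Mul1,r4:Add1
cycle 3: issue SUB r3<-Add2 // r0:1,r1:9,r2:4,r3:Add2,r4:Add1
cycle 4: stall // r0:1,r1:9,r2:4,r3:Add2,r4:Add1
cycle 5: CDB Add1=8; issue ADD r1<-Add1 // r0:1,r1:Add1,r2:4,r3:Add2,r4:8
cycle 6: CDB Mul1=9; stall // r0:1,r1:Add1,r2:4,r3:Add2,r4:8
cycle 7: stall // r0:1,r1:Add1,r2:4,r3:Add2,r4:8
cycle 8: CDB Add1=9; issue ADD r4<-Add1 // r0:1,r1:9,r2:4,r3:Add2,r4:Add1
cycle 9: CDB Add2=-1; issue ADD r3<-Add2 // r0:1,r1:9,r2:4,r3:Add2,r4:Add1
cycle 10: stall // r0:1,r1:9,r2:4,r3:Add2,r4:Add1
cycle 11: stall // r0:1,r1:9,r2:4,r3:Add2,r4:Add1
cycle 12: CDB Add1=8; issue ADD r1<-Add1 // r0:1,r1:Add1,r2:4,r3:Add2,r4:8
cycle 13: - // r0:1,r1:Add1,r2:4,r3:Add2,r4:8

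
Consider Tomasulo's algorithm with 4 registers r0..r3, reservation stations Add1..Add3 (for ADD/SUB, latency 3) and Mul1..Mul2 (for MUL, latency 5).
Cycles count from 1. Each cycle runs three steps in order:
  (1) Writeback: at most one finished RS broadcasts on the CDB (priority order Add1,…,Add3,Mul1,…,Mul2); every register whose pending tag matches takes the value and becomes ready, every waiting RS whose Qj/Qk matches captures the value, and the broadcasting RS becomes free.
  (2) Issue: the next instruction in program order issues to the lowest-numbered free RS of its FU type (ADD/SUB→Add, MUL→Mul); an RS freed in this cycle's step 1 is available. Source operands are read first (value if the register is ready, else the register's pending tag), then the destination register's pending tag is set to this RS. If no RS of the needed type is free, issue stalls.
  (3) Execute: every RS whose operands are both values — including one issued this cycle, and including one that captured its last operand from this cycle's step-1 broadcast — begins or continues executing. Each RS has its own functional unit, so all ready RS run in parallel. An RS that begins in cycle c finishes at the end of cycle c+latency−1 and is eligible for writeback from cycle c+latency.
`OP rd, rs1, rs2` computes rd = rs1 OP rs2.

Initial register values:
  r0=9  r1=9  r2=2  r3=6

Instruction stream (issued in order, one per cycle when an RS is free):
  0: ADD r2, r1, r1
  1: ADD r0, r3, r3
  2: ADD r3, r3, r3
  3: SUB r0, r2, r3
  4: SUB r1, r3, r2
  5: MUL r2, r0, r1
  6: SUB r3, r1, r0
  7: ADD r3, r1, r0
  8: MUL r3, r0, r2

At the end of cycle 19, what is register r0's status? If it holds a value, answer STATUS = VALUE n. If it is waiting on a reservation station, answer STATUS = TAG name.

STATUS = VALUE 6

  c1: issue ADD r2<-Add1  regs: r0:9,r1:9,r2:Add1,r3:6
  c2: issue ADD r0<-Add2  regs: r0:Add2,r1:9,r2:Add1,r3:6
  c3: issue ADD r3<-Add3  regs: r0:Add2,r1:9,r2:Add1,r3:Add3
  c4: CDB Add1=18; issue SUB r0<-Add1  regs: r0:Add1,r1:9,r2:18,r3:Add3
  c5: CDB Add2=12; issue SUB r1<-Add2  regs: r0:Add1,r1:Add2,r2:18,r3:Add3
  c6: CDB Add3=12; issue MUL r2<-Mul1  regs: r0:Add1,r1:Add2,r2:Mul1,r3:12
  c7: issue SUB r3<-Add3  regs: r0:Add1,r1:Add2,r2:Mul1,r3:Add3
  c8: stall  regs: r0:Add1,r1:Add2,r2:Mul1,r3:Add3
  c9: CDB Add1=6; issue ADD r3<-Add1  regs: r0:6,r1:Add2,r2:Mul1,r3:Add1
  c10: CDB Add2=-6; issue MUL r3<-Mul2  regs: r0:6,r1:-6,r2:Mul1,r3:Mul2
  c11: -  regs: r0:6,r1:-6,r2:Mul1,r3:Mul2
  c12: -  regs: r0:6,r1:-6,r2:Mul1,r3:Mul2
  c13: CDB Add1=0  regs: r0:6,r1:-6,r2:Mul1,r3:Mul2
  c14: CDB Add3=-12  regs: r0:6,r1:-6,r2:Mul1,r3:Mul2
  c15: CDB Mul1=-36  regs: r0:6,r1:-6,r2:-36,r3:Mul2
  c16: -  regs: r0:6,r1:-6,r2:-36,r3:Mul2
  c17: -  regs: r0:6,r1:-6,r2:-36,r3:Mul2
  c18: -  regs: r0:6,r1:-6,r2:-36,r3:Mul2
  c19: -  regs: r0:6,r1:-6,r2:-36,r3:Mul2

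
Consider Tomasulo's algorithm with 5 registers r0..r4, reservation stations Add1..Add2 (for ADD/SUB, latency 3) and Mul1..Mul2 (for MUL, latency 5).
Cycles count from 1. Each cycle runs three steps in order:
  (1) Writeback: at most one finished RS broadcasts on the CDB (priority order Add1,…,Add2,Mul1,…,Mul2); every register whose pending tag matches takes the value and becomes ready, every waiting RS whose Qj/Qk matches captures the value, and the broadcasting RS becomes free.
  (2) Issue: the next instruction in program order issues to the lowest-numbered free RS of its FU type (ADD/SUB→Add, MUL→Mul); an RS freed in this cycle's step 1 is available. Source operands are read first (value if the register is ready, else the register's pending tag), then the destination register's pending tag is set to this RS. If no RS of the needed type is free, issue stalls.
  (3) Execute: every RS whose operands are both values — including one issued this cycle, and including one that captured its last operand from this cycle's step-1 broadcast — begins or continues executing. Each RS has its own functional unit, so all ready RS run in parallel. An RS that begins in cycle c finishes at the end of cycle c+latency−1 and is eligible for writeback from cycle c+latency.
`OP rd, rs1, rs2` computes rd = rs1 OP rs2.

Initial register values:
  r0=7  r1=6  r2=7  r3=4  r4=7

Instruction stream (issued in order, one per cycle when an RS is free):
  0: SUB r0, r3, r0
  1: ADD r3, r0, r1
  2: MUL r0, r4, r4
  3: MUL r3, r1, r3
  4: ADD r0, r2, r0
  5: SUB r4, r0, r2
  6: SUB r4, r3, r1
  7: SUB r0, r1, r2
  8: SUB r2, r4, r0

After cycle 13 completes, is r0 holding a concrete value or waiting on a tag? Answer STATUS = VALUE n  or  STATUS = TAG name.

c1: issue SUB r0<-Add1 | r0:Add1,r1:6,r2:7,r3:4,r4:7
c2: issue ADD r3<-Add2 | r0:Add1,r1:6,r2:7,r3:Add2,r4:7
c3: issue MUL r0<-Mul1 | r0:Mul1,r1:6,r2:7,r3:Add2,r4:7
c4: CDB Add1=-3; issue MUL r3<-Mul2 | r0:Mul1,r1:6,r2:7,r3:Mul2,r4:7
c5: issue ADD r0<-Add1 | r0:Add1,r1:6,r2:7,r3:Mul2,r4:7
c6: stall | r0:Add1,r1:6,r2:7,r3:Mul2,r4:7
c7: CDB Add2=3; issue SUB r4<-Add2 | r0:Add1,r1:6,r2:7,r3:Mul2,r4:Add2
c8: CDB Mul1=49; stall | r0:Add1,r1:6,r2:7,r3:Mul2,r4:Add2
c9: stall | r0:Add1,r1:6,r2:7,r3:Mul2,r4:Add2
c10: stall | r0:Add1,r1:6,r2:7,r3:Mul2,r4:Add2
c11: CDB Add1=56; issue SUB r4<-Add1 | r0:56,r1:6,r2:7,r3:Mul2,r4:Add1
c12: CDB Mul2=18; stall | r0:56,r1:6,r2:7,r3:18,r4:Add1
c13: stall | r0:56,r1:6,r2:7,r3:18,r4:Add1

STATUS = VALUE 56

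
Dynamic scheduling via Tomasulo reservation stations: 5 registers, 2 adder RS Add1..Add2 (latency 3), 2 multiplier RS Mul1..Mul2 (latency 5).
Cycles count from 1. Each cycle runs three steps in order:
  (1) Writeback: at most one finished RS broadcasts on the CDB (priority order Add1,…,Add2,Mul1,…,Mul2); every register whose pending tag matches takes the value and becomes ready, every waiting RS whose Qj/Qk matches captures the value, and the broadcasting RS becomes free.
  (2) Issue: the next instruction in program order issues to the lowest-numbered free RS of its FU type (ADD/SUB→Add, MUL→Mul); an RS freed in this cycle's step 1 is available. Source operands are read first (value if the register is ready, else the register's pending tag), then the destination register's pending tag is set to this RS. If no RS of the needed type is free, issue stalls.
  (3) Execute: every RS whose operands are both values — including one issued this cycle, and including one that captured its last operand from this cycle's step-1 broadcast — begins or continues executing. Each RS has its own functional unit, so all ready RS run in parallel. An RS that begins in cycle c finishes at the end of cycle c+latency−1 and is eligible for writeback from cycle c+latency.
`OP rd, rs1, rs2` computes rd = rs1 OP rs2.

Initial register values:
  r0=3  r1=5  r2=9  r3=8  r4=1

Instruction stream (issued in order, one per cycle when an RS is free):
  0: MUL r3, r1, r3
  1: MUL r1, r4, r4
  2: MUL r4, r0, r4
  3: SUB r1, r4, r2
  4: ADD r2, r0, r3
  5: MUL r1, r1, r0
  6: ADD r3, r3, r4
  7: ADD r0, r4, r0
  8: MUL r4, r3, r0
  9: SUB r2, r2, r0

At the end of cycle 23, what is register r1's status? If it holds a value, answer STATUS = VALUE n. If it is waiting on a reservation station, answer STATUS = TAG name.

cycle 1: issue MUL r3<-Mul1 // r0:3,r1:5,r2:9,r3:Mul1,r4:1
cycle 2: issue MUL r1<-Mul2 // r0:3,r1:Mul2,r2:9,r3:Mul1,r4:1
cycle 3: stall // r0:3,r1:Mul2,r2:9,r3:Mul1,r4:1
cycle 4: stall // r0:3,r1:Mul2,r2:9,r3:Mul1,r4:1
cycle 5: stall // r0:3,r1:Mul2,r2:9,r3:Mul1,r4:1
cycle 6: CDB Mul1=40; issue MUL r4<-Mul1 // r0:3,r1:Mul2,r2:9,r3:40,r4:Mul1
cycle 7: CDB Mul2=1; issue SUB r1<-Add1 // r0:3,r1:Add1,r2:9,r3:40,r4:Mul1
cycle 8: issue ADD r2<-Add2 // r0:3,r1:Add1,r2:Add2,r3:40,r4:Mul1
cycle 9: issue MUL r1<-Mul2 // r0:3,r1:Mul2,r2:Add2,r3:40,r4:Mul1
cycle 10: stall // r0:3,r1:Mul2,r2:Add2,r3:40,r4:Mul1
cycle 11: CDB Add2=43; issue ADD r3<-Add2 // r0:3,r1:Mul2,r2:43,r3:Add2,r4:Mul1
cycle 12: CDB Mul1=3; stall // r0:3,r1:Mul2,r2:43,r3:Add2,r4:3
cycle 13: stall // r0:3,r1:Mul2,r2:43,r3:Add2,r4:3
cycle 14: stall // r0:3,r1:Mul2,r2:43,r3:Add2,r4:3
cycle 15: CDB Add1=-6; issue ADD r0<-Add1 // r0:Add1,r1:Mul2,r2:43,r3:Add2,r4:3
cycle 16: CDB Add2=43; issue MUL r4<-Mul1 // r0:Add1,r1:Mul2,r2:43,r3:43,r4:Mul1
cycle 17: issue SUB r2<-Add2 // r0:Add1,r1:Mul2,r2:Add2,r3:43,r4:Mul1
cycle 18: CDB Add1=6 // r0:6,r1:Mul2,r2:Add2,r3:43,r4:Mul1
cycle 19: - // r0:6,r1:Mul2,r2:Add2,r3:43,r4:Mul1
cycle 20: CDB Mul2=-18 // r0:6,r1:-18,r2:Add2,r3:43,r4:Mul1
cycle 21: CDB Add2=37 // r0:6,r1:-18,r2:37,r3:43,r4:Mul1
cycle 22: - // r0:6,r1:-18,r2:37,r3:43,r4:Mul1
cycle 23: CDB Mul1=258 // r0:6,r1:-18,r2:37,r3:43,r4:258

STATUS = VALUE -18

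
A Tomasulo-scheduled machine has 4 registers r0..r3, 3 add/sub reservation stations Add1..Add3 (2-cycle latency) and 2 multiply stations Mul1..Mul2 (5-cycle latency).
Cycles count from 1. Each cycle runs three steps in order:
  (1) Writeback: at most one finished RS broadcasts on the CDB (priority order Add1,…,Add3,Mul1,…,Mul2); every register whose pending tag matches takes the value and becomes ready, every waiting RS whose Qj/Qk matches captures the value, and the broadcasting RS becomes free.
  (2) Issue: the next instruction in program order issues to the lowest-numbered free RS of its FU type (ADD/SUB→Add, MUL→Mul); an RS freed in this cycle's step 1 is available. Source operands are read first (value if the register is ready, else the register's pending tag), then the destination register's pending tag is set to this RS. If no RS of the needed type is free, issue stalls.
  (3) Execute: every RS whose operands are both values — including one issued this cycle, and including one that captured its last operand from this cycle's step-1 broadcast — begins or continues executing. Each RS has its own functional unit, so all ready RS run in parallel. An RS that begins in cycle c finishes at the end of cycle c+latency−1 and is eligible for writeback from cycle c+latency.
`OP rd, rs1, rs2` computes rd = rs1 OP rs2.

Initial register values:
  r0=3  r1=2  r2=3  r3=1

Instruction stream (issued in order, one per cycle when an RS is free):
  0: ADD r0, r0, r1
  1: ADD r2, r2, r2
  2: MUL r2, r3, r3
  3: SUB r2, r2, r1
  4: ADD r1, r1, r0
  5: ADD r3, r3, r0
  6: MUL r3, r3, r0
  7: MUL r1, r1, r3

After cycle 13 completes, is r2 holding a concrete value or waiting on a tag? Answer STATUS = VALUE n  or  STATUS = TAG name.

cycle 1: issue ADD r0<-Add1 // r0:Add1,r1:2,r2:3,r3:1
cycle 2: issue ADD r2<-Add2 // r0:Add1,r1:2,r2:Add2,r3:1
cycle 3: CDB Add1=5; issue MUL r2<-Mul1 // r0:5,r1:2,r2:Mul1,r3:1
cycle 4: CDB Add2=6; issue SUB r2<-Add1 // r0:5,r1:2,r2:Add1,r3:1
cycle 5: issue ADD r1<-Add2 // r0:5,r1:Add2,r2:Add1,r3:1
cycle 6: issue ADD r3<-Add3 // r0:5,r1:Add2,r2:Add1,r3:Add3
cycle 7: CDB Add2=7; issue MUL r3<-Mul2 // r0:5,r1:7,r2:Add1,r3:Mul2
cycle 8: CDB Add3=6; stall // r0:5,r1:7,r2:Add1,r3:Mul2
cycle 9: CDB Mul1=1; issue MUL r1<-Mul1 // r0:5,r1:Mul1,r2:Add1,r3:Mul2
cycle 10: - // r0:5,r1:Mul1,r2:Add1,r3:Mul2
cycle 11: CDB Add1=-1 // r0:5,r1:Mul1,r2:-1,r3:Mul2
cycle 12: - // r0:5,r1:Mul1,r2:-1,r3:Mul2
cycle 13: CDB Mul2=30 // r0:5,r1:Mul1,r2:-1,r3:30

STATUS = VALUE -1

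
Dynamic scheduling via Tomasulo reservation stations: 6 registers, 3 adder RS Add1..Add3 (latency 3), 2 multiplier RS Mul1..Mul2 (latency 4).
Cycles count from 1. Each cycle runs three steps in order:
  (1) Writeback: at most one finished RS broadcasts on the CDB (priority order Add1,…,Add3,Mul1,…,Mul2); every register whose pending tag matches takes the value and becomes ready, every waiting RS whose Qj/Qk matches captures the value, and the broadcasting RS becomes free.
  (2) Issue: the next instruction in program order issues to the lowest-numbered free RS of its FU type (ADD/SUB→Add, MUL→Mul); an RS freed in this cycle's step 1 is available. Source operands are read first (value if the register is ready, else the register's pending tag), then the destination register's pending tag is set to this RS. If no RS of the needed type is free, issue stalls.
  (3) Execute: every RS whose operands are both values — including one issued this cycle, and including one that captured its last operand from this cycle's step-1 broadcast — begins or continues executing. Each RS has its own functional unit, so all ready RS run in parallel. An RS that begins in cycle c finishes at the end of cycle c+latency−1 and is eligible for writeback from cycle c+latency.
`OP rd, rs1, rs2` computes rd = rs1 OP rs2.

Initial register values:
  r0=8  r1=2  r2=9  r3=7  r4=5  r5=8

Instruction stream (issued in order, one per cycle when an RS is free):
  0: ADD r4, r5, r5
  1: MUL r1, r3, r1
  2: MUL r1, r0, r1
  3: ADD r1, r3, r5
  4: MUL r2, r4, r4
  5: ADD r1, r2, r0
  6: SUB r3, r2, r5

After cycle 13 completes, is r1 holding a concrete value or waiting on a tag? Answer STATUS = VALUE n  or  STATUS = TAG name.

  c1: issue ADD r4<-Add1  regs: r0:8,r1:2,r2:9,r3:7,r4:Add1,r5:8
  c2: issue MUL r1<-Mul1  regs: r0:8,r1:Mul1,r2:9,r3:7,r4:Add1,r5:8
  c3: issue MUL r1<-Mul2  regs: r0:8,r1:Mul2,r2:9,r3:7,r4:Add1,r5:8
  c4: CDB Add1=16; issue ADD r1<-Add1  regs: r0:8,r1:Add1,r2:9,r3:7,r4:16,r5:8
  c5: stall  regs: r0:8,r1:Add1,r2:9,r3:7,r4:16,r5:8
  c6: CDB Mul1=14; issue MUL r2<-Mul1  regs: r0:8,r1:Add1,r2:Mul1,r3:7,r4:16,r5:8
  c7: CDB Add1=15; issue ADD r1<-Add1  regs: r0:8,r1:Add1,r2:Mul1,r3:7,r4:16,r5:8
  c8: issue SUB r3<-Add2  regs: r0:8,r1:Add1,r2:Mul1,r3:Add2,r4:16,r5:8
  c9: -  regs: r0:8,r1:Add1,r2:Mul1,r3:Add2,r4:16,r5:8
  c10: CDB Mul1=256  regs: r0:8,r1:Add1,r2:256,r3:Add2,r4:16,r5:8
  c11: CDB Mul2=112  regs: r0:8,r1:Add1,r2:256,r3:Add2,r4:16,r5:8
  c12: -  regs: r0:8,r1:Add1,r2:256,r3:Add2,r4:16,r5:8
  c13: CDB Add1=264  regs: r0:8,r1:264,r2:256,r3:Add2,r4:16,r5:8

STATUS = VALUE 264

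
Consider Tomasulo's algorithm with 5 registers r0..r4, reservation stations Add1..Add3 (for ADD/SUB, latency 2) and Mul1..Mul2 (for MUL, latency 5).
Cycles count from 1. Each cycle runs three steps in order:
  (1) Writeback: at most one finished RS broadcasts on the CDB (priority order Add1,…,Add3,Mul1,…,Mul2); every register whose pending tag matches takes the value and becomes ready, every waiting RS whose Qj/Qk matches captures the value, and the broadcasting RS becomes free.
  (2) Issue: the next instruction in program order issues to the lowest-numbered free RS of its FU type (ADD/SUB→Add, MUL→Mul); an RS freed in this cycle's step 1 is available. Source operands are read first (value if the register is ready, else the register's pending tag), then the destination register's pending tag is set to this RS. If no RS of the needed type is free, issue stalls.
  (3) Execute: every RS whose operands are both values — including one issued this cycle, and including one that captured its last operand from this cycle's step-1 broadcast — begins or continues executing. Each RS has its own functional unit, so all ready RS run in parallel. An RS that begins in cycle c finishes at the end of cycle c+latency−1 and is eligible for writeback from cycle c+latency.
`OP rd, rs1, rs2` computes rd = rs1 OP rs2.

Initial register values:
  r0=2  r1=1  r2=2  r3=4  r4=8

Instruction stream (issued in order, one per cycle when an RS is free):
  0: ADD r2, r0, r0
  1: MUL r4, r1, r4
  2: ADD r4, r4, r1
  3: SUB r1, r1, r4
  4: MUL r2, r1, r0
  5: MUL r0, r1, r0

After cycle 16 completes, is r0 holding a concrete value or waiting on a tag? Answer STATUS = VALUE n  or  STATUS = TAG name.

STATUS = VALUE -16

cycle 1: issue ADD r2<-Add1 // r0:2,r1:1,r2:Add1,r3:4,r4:8
cycle 2: issue MUL r4<-Mul1 // r0:2,r1:1,r2:Add1,r3:4,r4:Mul1
cycle 3: CDB Add1=4; issue ADD r4<-Add1 // r0:2,r1:1,r2:4,r3:4,r4:Add1
cycle 4: issue SUB r1<-Add2 // r0:2,r1:Add2,r2:4,r3:4,r4:Add1
cycle 5: issue MUL r2<-Mul2 // r0:2,r1:Add2,r2:Mul2,r3:4,r4:Add1
cycle 6: stall // r0:2,r1:Add2,r2:Mul2,r3:4,r4:Add1
cycle 7: CDB Mul1=8; issue MUL r0<-Mul1 // r0:Mul1,r1:Add2,r2:Mul2,r3:4,r4:Add1
cycle 8: - // r0:Mul1,r1:Add2,r2:Mul2,r3:4,r4:Add1
cycle 9: CDB Add1=9 // r0:Mul1,r1:Add2,r2:Mul2,r3:4,r4:9
cycle 10: - // r0:Mul1,r1:Add2,r2:Mul2,r3:4,r4:9
cycle 11: CDB Add2=-8 // r0:Mul1,r1:-8,r2:Mul2,r3:4,r4:9
cycle 12: - // r0:Mul1,r1:-8,r2:Mul2,r3:4,r4:9
cycle 13: - // r0:Mul1,r1:-8,r2:Mul2,r3:4,r4:9
cycle 14: - // r0:Mul1,r1:-8,r2:Mul2,r3:4,r4:9
cycle 15: - // r0:Mul1,r1:-8,r2:Mul2,r3:4,r4:9
cycle 16: CDB Mul1=-16 // r0:-16,r1:-8,r2:Mul2,r3:4,r4:9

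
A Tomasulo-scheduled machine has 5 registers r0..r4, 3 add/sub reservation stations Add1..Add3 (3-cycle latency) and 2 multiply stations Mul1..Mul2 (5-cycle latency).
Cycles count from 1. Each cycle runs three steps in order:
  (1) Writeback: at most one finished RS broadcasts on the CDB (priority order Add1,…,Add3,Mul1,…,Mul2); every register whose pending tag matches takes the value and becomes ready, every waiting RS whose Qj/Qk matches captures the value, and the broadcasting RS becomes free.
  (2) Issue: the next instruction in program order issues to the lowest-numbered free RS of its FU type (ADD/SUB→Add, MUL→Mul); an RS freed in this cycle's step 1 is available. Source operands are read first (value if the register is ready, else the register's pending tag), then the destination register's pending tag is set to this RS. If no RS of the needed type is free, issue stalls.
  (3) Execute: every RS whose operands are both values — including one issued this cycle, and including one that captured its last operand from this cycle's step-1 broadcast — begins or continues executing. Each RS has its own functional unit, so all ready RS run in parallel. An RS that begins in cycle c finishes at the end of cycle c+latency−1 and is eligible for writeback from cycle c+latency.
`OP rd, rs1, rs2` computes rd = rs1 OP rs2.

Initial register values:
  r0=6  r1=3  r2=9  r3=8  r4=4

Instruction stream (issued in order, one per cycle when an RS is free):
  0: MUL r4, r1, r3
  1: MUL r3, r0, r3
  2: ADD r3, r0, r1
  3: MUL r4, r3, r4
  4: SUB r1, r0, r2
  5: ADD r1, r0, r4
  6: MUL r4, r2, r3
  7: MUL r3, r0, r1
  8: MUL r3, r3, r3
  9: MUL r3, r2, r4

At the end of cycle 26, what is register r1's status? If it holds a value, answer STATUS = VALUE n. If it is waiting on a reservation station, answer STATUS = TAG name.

STATUS = VALUE 222

c1: issue MUL r4<-Mul1 | r0:6,r1:3,r2:9,r3:8,r4:Mul1
c2: issue MUL r3<-Mul2 | r0:6,r1:3,r2:9,r3:Mul2,r4:Mul1
c3: issue ADD r3<-Add1 | r0:6,r1:3,r2:9,r3:Add1,r4:Mul1
c4: stall | r0:6,r1:3,r2:9,r3:Add1,r4:Mul1
c5: stall | r0:6,r1:3,r2:9,r3:Add1,r4:Mul1
c6: CDB Add1=9; stall | r0:6,r1:3,r2:9,r3:9,r4:Mul1
c7: CDB Mul1=24; issue MUL r4<-Mul1 | r0:6,r1:3,r2:9,r3:9,r4:Mul1
c8: CDB Mul2=48; issue SUB r1<-Add1 | r0:6,r1:Add1,r2:9,r3:9,r4:Mul1
c9: issue ADD r1<-Add2 | r0:6,r1:Add2,r2:9,r3:9,r4:Mul1
c10: issue MUL r4<-Mul2 | r0:6,r1:Add2,r2:9,r3:9,r4:Mul2
c11: CDB Add1=-3; stall | r0:6,r1:Add2,r2:9,r3:9,r4:Mul2
c12: CDB Mul1=216; issue MUL r3<-Mul1 | r0:6,r1:Add2,r2:9,r3:Mul1,r4:Mul2
c13: stall | r0:6,r1:Add2,r2:9,r3:Mul1,r4:Mul2
c14: stall | r0:6,r1:Add2,r2:9,r3:Mul1,r4:Mul2
c15: CDB Add2=222; stall | r0:6,r1:222,r2:9,r3:Mul1,r4:Mul2
c16: CDB Mul2=81; issue MUL r3<-Mul2 | r0:6,r1:222,r2:9,r3:Mul2,r4:81
c17: stall | r0:6,r1:222,r2:9,r3:Mul2,r4:81
c18: stall | r0:6,r1:222,r2:9,r3:Mul2,r4:81
c19: stall | r0:6,r1:222,r2:9,r3:Mul2,r4:81
c20: CDB Mul1=1332; issue MUL r3<-Mul1 | r0:6,r1:222,r2:9,r3:Mul1,r4:81
c21: - | r0:6,r1:222,r2:9,r3:Mul1,r4:81
c22: - | r0:6,r1:222,r2:9,r3:Mul1,r4:81
c23: - | r0:6,r1:222,r2:9,r3:Mul1,r4:81
c24: - | r0:6,r1:222,r2:9,r3:Mul1,r4:81
c25: CDB Mul1=729 | r0:6,r1:222,r2:9,r3:729,r4:81
c26: CDB Mul2=1774224 | r0:6,r1:222,r2:9,r3:729,r4:81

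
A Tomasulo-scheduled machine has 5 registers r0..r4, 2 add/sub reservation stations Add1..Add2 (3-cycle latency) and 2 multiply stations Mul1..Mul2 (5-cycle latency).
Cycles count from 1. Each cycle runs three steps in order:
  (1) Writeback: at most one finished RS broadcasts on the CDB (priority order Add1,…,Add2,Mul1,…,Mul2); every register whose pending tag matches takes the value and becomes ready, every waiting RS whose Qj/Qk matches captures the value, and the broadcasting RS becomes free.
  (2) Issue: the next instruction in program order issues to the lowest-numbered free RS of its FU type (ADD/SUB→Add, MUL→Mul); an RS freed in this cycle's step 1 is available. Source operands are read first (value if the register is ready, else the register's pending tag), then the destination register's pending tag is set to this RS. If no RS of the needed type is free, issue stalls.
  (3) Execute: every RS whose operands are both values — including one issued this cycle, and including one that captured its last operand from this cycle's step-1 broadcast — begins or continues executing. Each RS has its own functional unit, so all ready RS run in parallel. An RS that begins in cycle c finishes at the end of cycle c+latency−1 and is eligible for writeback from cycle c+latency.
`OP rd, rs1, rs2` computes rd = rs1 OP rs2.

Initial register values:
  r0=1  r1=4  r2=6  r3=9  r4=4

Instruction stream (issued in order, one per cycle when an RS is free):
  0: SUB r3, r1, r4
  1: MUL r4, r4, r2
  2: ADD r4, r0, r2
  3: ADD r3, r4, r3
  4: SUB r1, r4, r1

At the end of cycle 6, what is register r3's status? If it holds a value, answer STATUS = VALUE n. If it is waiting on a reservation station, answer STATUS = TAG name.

  c1: issue SUB r3<-Add1  regs: r0:1,r1:4,r2:6,r3:Add1,r4:4
  c2: issue MUL r4<-Mul1  regs: r0:1,r1:4,r2:6,r3:Add1,r4:Mul1
  c3: issue ADD r4<-Add2  regs: r0:1,r1:4,r2:6,r3:Add1,r4:Add2
  c4: CDB Add1=0; issue ADD r3<-Add1  regs: r0:1,r1:4,r2:6,r3:Add1,r4:Add2
  c5: stall  regs: r0:1,r1:4,r2:6,r3:Add1,r4:Add2
  c6: CDB Add2=7; issue SUB r1<-Add2  regs: r0:1,r1:Add2,r2:6,r3:Add1,r4:7

STATUS = TAG Add1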